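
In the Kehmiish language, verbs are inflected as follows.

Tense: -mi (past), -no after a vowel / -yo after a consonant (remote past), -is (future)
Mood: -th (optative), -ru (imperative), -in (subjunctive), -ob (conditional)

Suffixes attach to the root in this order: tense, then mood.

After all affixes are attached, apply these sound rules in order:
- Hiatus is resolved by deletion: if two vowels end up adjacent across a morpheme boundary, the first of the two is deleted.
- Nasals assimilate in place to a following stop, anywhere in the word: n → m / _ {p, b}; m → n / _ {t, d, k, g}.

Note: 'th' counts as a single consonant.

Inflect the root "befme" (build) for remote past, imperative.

befmenoru

Attach tense remote past -no (after vowel 'e') → befmeno.
Attach mood imperative -ru → befmenoru.
Vowel deletion: no change.
Nasal assimilation: no change.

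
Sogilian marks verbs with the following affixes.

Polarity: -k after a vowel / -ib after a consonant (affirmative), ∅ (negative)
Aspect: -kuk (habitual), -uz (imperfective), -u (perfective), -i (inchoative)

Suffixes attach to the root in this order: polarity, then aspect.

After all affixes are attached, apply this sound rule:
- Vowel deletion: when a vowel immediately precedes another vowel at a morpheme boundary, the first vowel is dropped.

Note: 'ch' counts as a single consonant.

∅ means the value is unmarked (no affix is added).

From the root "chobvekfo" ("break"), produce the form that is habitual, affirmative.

chobvekfokkuk

Attach polarity affirmative -k (after vowel 'o') → chobvekfok.
Attach aspect habitual -kuk → chobvekfokkuk.
Vowel deletion: no change.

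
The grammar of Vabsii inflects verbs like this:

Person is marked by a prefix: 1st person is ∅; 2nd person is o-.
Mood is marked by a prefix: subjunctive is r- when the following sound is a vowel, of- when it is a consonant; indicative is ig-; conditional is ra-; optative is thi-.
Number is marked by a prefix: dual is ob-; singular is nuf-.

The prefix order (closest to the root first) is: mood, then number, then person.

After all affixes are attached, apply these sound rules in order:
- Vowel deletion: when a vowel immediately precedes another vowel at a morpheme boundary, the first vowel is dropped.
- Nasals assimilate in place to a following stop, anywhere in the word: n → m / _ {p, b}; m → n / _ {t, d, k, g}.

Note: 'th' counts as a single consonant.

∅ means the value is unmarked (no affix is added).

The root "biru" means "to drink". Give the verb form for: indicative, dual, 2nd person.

obigbiru

Attach mood indicative ig- → igbiru.
Attach number dual ob- → obigbiru.
Attach person 2nd person o- → oobigbiru.
Apply vowel deletion: oobigbiru → obigbiru.
Nasal assimilation: no change.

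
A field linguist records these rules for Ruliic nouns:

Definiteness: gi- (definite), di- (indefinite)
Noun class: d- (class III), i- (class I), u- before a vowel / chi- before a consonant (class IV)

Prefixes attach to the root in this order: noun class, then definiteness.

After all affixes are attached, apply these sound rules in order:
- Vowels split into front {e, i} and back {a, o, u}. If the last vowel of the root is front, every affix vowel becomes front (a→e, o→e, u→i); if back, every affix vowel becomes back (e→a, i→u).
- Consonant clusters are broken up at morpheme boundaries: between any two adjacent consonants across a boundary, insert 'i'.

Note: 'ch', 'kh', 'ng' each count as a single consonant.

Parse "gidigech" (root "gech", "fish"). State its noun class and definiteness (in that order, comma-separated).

Segment: gi-d-gech.
noun class: d- → class III.
definiteness: gi- → definite.

class III, definite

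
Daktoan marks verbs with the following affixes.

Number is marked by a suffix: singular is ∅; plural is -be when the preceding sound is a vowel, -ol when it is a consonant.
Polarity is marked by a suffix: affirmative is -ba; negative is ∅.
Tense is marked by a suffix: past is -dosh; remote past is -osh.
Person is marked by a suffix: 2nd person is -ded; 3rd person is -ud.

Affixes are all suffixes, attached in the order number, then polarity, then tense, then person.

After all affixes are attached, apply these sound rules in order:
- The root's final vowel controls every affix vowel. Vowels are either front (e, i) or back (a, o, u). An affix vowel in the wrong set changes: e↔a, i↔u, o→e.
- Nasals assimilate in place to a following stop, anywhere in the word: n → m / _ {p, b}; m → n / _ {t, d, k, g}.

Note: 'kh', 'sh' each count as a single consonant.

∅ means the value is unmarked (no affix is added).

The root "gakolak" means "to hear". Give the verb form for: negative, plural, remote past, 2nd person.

gakolakoloshdad

Attach number plural -ol (after consonant 'k') → gakolakol.
polarity = negative: zero marking, form stays gakolakol.
Attach tense remote past -osh → gakolakolosh.
Attach person 2nd person -ded → gakolakoloshded.
Apply vowel harmony: gakolakoloshded → gakolakoloshdad.
Nasal assimilation: no change.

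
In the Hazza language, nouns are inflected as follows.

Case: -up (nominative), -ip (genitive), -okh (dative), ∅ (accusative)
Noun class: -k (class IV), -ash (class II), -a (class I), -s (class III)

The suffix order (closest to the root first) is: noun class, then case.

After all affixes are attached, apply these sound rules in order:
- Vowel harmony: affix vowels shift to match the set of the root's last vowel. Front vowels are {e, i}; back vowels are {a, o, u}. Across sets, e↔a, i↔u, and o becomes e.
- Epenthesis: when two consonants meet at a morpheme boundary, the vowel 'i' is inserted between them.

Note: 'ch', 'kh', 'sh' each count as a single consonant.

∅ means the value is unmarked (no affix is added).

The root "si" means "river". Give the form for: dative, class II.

Attach noun class class II -ash → siash.
Attach case dative -okh → siashokh.
Apply vowel harmony: siashokh → sieshekh.
Epenthesis: no change.

sieshekh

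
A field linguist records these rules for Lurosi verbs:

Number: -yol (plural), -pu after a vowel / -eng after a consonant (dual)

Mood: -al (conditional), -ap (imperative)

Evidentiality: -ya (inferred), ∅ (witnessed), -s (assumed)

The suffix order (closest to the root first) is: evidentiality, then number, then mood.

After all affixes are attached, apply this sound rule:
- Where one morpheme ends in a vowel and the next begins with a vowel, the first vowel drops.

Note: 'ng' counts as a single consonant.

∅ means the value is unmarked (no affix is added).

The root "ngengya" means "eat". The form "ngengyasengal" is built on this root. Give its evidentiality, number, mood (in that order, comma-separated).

Segment: ngengya-s-eng-al.
evidentiality: -s → assumed.
number: -pu/eng → dual.
mood: -al → conditional.

assumed, dual, conditional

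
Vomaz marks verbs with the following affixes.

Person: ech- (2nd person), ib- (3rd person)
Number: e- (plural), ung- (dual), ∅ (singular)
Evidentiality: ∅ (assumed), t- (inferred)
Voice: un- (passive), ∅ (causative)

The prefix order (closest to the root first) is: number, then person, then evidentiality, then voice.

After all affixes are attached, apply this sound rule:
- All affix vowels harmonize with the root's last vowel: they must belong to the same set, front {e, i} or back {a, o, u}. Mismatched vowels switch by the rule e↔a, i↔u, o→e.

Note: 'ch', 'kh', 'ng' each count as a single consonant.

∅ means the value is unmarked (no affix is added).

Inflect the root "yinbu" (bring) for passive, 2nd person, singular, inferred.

number = singular: zero marking, form stays yinbu.
Attach person 2nd person ech- → echyinbu.
Attach evidentiality inferred t- → techyinbu.
Attach voice passive un- → untechyinbu.
Apply vowel harmony: untechyinbu → untachyinbu.

untachyinbu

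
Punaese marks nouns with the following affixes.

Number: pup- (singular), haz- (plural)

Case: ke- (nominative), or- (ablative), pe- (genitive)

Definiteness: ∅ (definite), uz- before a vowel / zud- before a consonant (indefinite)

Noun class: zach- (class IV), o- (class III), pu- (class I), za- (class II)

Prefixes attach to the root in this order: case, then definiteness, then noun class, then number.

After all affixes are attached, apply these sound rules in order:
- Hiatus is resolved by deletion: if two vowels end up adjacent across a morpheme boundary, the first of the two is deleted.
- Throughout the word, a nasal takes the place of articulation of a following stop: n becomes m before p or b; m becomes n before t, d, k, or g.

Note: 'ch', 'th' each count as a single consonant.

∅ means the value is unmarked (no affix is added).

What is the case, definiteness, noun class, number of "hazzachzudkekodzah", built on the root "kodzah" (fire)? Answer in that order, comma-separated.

nominative, indefinite, class IV, plural

Segment: haz-zach-zud-ke-kodzah.
case: ke- → nominative.
definiteness: uz/zud- → indefinite.
noun class: zach- → class IV.
number: haz- → plural.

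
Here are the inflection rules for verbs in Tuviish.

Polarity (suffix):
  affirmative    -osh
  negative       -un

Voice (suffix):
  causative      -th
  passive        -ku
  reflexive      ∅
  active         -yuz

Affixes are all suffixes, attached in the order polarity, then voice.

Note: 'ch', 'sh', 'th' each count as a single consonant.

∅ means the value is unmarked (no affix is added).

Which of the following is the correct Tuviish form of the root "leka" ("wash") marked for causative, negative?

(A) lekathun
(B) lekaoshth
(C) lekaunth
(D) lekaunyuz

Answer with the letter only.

C

Attach polarity negative -un → lekaun.
Attach voice causative -th → lekaunth.
So the correct form is lekaunth, option (C).
(A) lekathun is wrong: it has the affixes in the wrong order.
(D) lekaunyuz is wrong: it uses active instead of causative for voice.
(B) lekaoshth is wrong: it uses affirmative instead of negative for polarity.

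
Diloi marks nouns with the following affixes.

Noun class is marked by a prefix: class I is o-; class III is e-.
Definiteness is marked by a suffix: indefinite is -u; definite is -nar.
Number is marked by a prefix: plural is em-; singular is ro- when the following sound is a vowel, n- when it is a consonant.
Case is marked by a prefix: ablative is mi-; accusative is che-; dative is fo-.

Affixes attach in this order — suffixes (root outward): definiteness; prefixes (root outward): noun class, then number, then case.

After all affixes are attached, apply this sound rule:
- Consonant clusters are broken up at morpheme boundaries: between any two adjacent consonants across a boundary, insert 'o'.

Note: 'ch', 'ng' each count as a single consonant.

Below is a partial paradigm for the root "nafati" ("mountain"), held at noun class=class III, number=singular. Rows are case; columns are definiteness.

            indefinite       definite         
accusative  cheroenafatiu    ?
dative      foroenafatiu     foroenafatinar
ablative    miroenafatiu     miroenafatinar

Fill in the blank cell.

Attach noun class class III e- → enafati.
Attach number singular ro- (before vowel 'e') → roenafati.
Attach definiteness definite -nar → roenafatinar.
Attach case accusative che- → cheroenafatinar.
Epenthesis: no change.

cheroenafatinar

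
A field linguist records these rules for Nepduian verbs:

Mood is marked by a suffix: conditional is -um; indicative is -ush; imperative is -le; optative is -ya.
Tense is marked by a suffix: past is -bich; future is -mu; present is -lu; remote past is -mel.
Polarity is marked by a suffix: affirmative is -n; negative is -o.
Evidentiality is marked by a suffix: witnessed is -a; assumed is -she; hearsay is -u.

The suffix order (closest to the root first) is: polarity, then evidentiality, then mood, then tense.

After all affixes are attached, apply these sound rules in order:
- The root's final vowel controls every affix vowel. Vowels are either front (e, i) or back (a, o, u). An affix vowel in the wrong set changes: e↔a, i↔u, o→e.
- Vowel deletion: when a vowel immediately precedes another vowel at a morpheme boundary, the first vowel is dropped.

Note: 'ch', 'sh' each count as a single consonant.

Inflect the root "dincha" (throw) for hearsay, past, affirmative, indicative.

Attach polarity affirmative -n → dinchan.
Attach evidentiality hearsay -u → dinchanu.
Attach mood indicative -ush → dinchanuush.
Attach tense past -bich → dinchanuushbich.
Apply vowel harmony: dinchanuushbich → dinchanuushbuch.
Apply vowel deletion: dinchanuushbuch → dinchanushbuch.

dinchanushbuch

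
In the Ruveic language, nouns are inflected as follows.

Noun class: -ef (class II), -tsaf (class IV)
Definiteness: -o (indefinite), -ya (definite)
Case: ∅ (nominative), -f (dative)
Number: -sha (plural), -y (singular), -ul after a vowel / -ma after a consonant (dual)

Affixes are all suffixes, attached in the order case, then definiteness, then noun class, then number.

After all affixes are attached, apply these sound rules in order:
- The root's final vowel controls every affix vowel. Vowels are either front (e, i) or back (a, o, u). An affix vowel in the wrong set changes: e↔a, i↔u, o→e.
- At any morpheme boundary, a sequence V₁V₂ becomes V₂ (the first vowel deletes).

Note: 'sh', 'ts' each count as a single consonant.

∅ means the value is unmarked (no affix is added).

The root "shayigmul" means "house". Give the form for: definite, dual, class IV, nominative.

shayigmulyatsafma

case = nominative: zero marking, form stays shayigmul.
Attach definiteness definite -ya → shayigmulya.
Attach noun class class IV -tsaf → shayigmulyatsaf.
Attach number dual -ma (after consonant 'f') → shayigmulyatsafma.
Vowel harmony: no change.
Vowel deletion: no change.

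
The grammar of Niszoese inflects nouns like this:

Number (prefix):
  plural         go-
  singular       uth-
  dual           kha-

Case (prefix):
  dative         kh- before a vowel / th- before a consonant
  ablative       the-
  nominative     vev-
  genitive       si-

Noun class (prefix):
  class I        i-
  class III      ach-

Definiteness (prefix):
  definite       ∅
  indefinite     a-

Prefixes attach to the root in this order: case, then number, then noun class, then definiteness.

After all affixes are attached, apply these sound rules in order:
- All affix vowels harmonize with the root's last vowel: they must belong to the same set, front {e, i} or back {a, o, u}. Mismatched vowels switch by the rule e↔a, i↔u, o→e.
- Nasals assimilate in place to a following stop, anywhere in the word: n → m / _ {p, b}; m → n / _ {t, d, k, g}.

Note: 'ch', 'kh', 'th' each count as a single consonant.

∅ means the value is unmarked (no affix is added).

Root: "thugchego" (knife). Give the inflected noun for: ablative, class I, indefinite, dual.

aukhathathugchego

Attach case ablative the- → thethugchego.
Attach number dual kha- → khathethugchego.
Attach noun class class I i- → ikhathethugchego.
Attach definiteness indefinite a- → aikhathethugchego.
Apply vowel harmony: aikhathethugchego → aukhathathugchego.
Nasal assimilation: no change.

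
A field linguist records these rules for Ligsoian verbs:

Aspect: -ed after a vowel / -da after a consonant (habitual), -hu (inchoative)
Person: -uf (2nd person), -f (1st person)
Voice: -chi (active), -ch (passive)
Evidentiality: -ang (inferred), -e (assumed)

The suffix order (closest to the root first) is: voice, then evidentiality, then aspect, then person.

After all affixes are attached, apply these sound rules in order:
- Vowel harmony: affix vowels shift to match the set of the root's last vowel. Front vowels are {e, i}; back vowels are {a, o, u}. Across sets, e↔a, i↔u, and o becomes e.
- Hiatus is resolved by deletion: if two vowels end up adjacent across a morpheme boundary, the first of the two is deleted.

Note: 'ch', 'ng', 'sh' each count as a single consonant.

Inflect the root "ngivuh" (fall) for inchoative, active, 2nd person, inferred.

Attach voice active -chi → ngivuhchi.
Attach evidentiality inferred -ang → ngivuhchiang.
Attach aspect inchoative -hu → ngivuhchianghu.
Attach person 2nd person -uf → ngivuhchianghuuf.
Apply vowel harmony: ngivuhchianghuuf → ngivuhchuanghuuf.
Apply vowel deletion: ngivuhchuanghuuf → ngivuhchanghuf.

ngivuhchanghuf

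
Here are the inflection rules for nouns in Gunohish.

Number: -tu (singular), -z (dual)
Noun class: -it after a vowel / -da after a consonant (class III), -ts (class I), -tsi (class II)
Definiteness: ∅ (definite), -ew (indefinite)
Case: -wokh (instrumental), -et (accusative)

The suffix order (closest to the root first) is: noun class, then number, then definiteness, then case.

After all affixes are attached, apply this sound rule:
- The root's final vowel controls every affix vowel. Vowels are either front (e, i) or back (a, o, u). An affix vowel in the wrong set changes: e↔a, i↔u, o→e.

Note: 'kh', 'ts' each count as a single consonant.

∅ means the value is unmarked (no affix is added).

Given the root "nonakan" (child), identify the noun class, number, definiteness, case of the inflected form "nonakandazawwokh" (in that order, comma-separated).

Segment: nonakan-da-z-ew-wokh.
noun class: -it/da → class III.
number: -z → dual.
definiteness: -ew → indefinite.
case: -wokh → instrumental.

class III, dual, indefinite, instrumental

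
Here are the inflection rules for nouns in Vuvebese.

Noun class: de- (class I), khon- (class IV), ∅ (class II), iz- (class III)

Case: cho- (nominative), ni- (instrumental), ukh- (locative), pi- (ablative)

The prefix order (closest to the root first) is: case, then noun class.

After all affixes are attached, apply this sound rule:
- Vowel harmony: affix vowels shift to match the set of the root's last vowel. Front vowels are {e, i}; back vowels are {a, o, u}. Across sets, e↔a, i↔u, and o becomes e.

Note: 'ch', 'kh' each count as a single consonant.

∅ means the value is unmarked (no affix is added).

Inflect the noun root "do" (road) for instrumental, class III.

Attach case instrumental ni- → nido.
Attach noun class class III iz- → iznido.
Apply vowel harmony: iznido → uznudo.

uznudo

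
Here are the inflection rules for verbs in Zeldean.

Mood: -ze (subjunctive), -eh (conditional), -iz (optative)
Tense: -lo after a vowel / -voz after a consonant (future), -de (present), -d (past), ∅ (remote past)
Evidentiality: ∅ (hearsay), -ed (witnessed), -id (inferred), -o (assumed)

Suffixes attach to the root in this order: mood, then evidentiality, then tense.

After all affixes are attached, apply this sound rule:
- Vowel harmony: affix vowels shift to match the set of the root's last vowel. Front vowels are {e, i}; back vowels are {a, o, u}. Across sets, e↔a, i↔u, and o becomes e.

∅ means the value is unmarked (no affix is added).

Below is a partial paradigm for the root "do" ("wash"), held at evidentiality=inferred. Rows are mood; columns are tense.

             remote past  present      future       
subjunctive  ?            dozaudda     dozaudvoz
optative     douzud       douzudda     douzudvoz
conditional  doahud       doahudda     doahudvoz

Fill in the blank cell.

Attach mood subjunctive -ze → doze.
Attach evidentiality inferred -id → dozeid.
tense = remote past: zero marking, form stays dozeid.
Apply vowel harmony: dozeid → dozaud.

dozaud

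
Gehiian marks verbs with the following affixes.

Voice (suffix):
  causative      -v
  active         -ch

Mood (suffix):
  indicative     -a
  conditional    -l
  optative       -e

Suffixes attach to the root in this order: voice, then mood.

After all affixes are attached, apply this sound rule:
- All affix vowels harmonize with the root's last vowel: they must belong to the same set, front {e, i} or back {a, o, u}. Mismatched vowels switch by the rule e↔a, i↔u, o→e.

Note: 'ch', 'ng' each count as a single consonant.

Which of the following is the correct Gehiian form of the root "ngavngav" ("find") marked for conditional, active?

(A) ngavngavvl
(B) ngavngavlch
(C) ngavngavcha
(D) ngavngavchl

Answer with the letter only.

D

Attach voice active -ch → ngavngavch.
Attach mood conditional -l → ngavngavchl.
Vowel harmony: no change.
So the correct form is ngavngavchl, option (D).
(A) ngavngavvl is wrong: it uses causative instead of active for voice.
(C) ngavngavcha is wrong: it uses indicative instead of conditional for mood.
(B) ngavngavlch is wrong: it has the affixes in the wrong order.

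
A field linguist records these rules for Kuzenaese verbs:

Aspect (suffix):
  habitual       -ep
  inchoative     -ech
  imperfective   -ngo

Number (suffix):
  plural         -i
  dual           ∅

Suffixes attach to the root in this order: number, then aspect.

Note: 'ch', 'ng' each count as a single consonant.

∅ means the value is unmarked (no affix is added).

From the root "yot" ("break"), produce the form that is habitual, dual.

yotep

number = dual: zero marking, form stays yot.
Attach aspect habitual -ep → yotep.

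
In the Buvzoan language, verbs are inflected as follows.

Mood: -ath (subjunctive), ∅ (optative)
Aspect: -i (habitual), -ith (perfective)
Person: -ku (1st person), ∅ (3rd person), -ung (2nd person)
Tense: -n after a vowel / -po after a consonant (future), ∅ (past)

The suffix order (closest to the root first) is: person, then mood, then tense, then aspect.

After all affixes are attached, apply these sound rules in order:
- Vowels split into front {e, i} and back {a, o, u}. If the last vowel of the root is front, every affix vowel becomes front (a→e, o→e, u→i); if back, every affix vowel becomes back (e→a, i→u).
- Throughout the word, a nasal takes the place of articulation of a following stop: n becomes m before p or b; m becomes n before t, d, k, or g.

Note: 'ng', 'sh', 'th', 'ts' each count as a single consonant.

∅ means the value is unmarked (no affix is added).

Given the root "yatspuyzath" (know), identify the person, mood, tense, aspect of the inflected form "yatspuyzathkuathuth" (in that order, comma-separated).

1st person, subjunctive, past, perfective

Segment: yatspuyzath-ku-ath-ith.
person: -ku → 1st person.
mood: -ath → subjunctive.
tense: ∅ → past.
aspect: -ith → perfective.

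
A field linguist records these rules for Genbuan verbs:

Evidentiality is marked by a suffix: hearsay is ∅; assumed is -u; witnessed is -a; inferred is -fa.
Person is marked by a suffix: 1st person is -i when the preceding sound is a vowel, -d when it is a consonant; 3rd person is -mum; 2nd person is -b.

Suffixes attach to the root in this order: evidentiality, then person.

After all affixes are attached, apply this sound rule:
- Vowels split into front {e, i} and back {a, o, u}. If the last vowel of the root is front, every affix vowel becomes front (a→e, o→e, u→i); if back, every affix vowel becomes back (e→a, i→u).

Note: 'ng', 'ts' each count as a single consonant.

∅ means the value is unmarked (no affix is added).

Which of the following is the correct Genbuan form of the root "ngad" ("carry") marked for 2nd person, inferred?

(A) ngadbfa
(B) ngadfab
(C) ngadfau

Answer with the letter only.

B

Attach evidentiality inferred -fa → ngadfa.
Attach person 2nd person -b → ngadfab.
Vowel harmony: no change.
So the correct form is ngadfab, option (B).
(A) ngadbfa is wrong: it has the affixes in the wrong order.
(C) ngadfau is wrong: it uses 1st person instead of 2nd person for person.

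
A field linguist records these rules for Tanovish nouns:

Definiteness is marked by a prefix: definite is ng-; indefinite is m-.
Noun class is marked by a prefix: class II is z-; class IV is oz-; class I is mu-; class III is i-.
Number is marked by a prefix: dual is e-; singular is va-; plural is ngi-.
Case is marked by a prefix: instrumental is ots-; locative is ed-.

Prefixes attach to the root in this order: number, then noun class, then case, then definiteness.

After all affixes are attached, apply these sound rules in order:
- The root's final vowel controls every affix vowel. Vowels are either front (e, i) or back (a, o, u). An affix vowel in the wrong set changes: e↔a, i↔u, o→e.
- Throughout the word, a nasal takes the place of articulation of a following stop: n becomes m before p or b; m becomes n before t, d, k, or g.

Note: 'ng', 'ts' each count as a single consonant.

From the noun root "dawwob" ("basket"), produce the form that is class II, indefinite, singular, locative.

madzvadawwob

Attach number singular va- → vadawwob.
Attach noun class class II z- → zvadawwob.
Attach case locative ed- → edzvadawwob.
Attach definiteness indefinite m- → medzvadawwob.
Apply vowel harmony: medzvadawwob → madzvadawwob.
Nasal assimilation: no change.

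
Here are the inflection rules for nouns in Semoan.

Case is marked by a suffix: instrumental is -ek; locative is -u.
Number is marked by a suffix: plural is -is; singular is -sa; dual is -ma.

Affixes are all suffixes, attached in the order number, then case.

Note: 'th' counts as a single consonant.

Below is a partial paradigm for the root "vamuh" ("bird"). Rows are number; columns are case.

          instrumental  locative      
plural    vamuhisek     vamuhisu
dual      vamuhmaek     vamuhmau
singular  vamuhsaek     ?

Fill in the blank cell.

Attach number singular -sa → vamuhsa.
Attach case locative -u → vamuhsau.

vamuhsau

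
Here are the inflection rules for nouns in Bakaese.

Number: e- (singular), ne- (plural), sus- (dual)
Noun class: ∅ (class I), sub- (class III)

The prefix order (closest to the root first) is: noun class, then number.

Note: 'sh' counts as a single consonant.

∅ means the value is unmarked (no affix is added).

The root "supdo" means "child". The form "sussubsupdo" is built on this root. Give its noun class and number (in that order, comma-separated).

Segment: sus-sub-supdo.
noun class: sub- → class III.
number: sus- → dual.

class III, dual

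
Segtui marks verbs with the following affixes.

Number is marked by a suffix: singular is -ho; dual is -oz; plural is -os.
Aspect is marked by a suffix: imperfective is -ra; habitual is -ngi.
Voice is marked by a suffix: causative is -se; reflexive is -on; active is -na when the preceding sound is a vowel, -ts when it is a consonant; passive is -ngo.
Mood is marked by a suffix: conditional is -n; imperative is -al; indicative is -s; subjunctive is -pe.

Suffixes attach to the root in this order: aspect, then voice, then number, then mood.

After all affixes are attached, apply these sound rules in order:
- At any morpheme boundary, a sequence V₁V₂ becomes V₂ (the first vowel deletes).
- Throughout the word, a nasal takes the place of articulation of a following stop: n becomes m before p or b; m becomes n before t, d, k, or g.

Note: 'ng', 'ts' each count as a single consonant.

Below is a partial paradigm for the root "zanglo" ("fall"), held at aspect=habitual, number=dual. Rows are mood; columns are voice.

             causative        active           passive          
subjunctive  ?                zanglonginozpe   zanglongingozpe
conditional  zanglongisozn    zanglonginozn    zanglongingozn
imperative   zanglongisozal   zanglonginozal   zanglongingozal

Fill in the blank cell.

Attach aspect habitual -ngi → zanglongi.
Attach voice causative -se → zanglongise.
Attach number dual -oz → zanglongiseoz.
Attach mood subjunctive -pe → zanglongiseozpe.
Apply vowel deletion: zanglongiseozpe → zanglongisozpe.
Nasal assimilation: no change.

zanglongisozpe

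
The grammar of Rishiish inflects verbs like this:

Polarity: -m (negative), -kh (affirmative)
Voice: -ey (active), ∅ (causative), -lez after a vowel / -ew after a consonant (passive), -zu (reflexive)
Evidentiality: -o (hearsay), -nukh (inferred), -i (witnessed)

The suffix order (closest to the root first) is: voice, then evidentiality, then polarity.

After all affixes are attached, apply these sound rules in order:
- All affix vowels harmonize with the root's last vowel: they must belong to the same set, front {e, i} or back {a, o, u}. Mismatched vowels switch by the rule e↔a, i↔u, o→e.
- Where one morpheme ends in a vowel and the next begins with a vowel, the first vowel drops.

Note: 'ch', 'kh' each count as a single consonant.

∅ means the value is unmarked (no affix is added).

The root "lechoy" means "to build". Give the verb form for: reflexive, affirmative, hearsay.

lechoyzokh

Attach voice reflexive -zu → lechoyzu.
Attach evidentiality hearsay -o → lechoyzuo.
Attach polarity affirmative -kh → lechoyzuokh.
Vowel harmony: no change.
Apply vowel deletion: lechoyzuokh → lechoyzokh.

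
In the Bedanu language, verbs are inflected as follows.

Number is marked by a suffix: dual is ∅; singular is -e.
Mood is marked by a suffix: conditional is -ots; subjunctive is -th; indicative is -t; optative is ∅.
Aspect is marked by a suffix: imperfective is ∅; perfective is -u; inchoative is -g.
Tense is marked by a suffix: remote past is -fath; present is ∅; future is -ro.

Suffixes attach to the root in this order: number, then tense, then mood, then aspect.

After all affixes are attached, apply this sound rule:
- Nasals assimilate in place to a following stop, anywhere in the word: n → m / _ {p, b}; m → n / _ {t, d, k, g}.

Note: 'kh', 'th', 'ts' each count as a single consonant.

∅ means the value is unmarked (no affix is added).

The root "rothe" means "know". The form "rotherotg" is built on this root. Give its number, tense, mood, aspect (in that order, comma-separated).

dual, future, indicative, inchoative

Segment: rothe-ro-t-g.
number: ∅ → dual.
tense: -ro → future.
mood: -t → indicative.
aspect: -g → inchoative.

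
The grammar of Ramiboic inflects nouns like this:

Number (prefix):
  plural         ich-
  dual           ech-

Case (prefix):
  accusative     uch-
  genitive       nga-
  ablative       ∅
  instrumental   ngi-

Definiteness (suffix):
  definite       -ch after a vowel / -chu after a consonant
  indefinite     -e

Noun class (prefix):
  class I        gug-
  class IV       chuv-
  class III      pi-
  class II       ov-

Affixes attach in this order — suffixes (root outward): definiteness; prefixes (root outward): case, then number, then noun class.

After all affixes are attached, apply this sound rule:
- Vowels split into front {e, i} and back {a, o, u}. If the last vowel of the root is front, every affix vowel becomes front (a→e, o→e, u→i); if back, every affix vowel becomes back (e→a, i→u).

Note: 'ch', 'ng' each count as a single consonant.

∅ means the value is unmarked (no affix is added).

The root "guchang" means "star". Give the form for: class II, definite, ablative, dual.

case = ablative: zero marking, form stays guchang.
Attach number dual ech- → echguchang.
Attach noun class class II ov- → ovechguchang.
Attach definiteness definite -chu (after consonant 'ng') → ovechguchangchu.
Apply vowel harmony: ovechguchangchu → ovachguchangchu.

ovachguchangchu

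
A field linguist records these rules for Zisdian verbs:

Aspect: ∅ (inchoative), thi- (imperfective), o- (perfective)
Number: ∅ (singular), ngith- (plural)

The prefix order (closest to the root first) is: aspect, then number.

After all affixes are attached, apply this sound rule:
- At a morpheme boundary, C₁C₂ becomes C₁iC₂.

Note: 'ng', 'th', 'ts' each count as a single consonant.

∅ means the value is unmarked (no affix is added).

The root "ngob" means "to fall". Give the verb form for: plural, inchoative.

aspect = inchoative: zero marking, form stays ngob.
Attach number plural ngith- → ngithngob.
Apply epenthesis: ngithngob → ngithingob.

ngithingob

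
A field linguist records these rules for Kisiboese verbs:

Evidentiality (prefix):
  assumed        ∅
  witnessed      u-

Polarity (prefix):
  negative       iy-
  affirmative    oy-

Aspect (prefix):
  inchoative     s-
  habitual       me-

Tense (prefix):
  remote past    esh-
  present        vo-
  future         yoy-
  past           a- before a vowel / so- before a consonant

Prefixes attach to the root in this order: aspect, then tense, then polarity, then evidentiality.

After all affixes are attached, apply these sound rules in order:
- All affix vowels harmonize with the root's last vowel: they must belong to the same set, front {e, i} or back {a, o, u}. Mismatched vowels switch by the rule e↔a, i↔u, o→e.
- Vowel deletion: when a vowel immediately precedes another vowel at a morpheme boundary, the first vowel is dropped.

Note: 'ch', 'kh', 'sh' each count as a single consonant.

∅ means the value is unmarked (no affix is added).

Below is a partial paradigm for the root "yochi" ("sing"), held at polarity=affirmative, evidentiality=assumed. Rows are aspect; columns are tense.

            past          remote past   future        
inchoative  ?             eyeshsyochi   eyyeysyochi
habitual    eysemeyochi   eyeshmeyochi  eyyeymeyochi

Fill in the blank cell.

Attach aspect inchoative s- → syochi.
Attach tense past so- (before consonant 's') → sosyochi.
Attach polarity affirmative oy- → oysosyochi.
evidentiality = assumed: zero marking, form stays oysosyochi.
Apply vowel harmony: oysosyochi → eysesyochi.
Vowel deletion: no change.

eysesyochi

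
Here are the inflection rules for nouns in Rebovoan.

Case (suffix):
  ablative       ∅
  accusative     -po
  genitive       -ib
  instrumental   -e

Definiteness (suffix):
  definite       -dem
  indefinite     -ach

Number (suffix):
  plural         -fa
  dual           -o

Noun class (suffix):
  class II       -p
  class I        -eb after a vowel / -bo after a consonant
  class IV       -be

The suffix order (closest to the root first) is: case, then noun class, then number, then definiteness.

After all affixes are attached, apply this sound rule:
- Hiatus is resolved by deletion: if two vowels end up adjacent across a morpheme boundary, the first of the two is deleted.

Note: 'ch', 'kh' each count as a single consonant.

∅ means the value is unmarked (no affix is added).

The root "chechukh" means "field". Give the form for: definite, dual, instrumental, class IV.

Attach case instrumental -e → chechukhe.
Attach noun class class IV -be → chechukhebe.
Attach number dual -o → chechukhebeo.
Attach definiteness definite -dem → chechukhebeodem.
Apply vowel deletion: chechukhebeodem → chechukhebodem.

chechukhebodem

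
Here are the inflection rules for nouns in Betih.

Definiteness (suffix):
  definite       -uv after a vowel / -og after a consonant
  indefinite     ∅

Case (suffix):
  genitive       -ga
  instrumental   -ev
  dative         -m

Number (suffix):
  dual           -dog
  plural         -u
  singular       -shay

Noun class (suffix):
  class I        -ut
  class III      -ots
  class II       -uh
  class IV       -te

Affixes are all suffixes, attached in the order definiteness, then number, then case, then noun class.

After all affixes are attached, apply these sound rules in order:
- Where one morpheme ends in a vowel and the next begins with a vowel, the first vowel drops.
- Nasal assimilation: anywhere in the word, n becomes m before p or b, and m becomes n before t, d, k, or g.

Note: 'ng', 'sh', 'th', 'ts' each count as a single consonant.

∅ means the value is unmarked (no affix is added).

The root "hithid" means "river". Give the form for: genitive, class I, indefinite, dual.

hithiddoggut

definiteness = indefinite: zero marking, form stays hithid.
Attach number dual -dog → hithiddog.
Attach case genitive -ga → hithiddogga.
Attach noun class class I -ut → hithiddoggaut.
Apply vowel deletion: hithiddoggaut → hithiddoggut.
Nasal assimilation: no change.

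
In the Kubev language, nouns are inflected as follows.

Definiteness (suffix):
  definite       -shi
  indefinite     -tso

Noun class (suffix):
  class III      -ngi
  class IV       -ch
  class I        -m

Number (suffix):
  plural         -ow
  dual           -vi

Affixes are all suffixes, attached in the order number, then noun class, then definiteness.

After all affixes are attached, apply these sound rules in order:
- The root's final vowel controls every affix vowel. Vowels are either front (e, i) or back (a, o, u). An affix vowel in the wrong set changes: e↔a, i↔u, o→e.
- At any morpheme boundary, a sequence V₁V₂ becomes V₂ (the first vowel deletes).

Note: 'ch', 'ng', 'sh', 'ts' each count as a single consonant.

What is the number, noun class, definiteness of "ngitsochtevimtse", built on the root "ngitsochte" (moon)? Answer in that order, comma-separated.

Segment: ngitsochte-vi-m-tso.
number: -vi → dual.
noun class: -m → class I.
definiteness: -tso → indefinite.

dual, class I, indefinite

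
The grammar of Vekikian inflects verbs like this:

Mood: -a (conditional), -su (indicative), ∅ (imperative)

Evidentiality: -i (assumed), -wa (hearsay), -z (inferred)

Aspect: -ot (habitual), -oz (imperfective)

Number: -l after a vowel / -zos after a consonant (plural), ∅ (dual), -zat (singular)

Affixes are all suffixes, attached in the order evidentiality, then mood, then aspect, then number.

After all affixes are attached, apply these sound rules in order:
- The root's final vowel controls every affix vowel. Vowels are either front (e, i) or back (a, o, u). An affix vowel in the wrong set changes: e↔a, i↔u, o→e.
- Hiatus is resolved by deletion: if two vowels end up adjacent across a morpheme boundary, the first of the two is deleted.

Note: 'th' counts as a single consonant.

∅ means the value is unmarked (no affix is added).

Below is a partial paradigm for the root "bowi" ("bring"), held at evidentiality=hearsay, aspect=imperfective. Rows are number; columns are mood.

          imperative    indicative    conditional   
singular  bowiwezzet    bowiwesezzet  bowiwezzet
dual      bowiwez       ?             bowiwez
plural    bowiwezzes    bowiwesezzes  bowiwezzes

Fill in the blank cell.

bowiwesez

Attach evidentiality hearsay -wa → bowiwa.
Attach mood indicative -su → bowiwasu.
Attach aspect imperfective -oz → bowiwasuoz.
number = dual: zero marking, form stays bowiwasuoz.
Apply vowel harmony: bowiwasuoz → bowiwesiez.
Apply vowel deletion: bowiwesiez → bowiwesez.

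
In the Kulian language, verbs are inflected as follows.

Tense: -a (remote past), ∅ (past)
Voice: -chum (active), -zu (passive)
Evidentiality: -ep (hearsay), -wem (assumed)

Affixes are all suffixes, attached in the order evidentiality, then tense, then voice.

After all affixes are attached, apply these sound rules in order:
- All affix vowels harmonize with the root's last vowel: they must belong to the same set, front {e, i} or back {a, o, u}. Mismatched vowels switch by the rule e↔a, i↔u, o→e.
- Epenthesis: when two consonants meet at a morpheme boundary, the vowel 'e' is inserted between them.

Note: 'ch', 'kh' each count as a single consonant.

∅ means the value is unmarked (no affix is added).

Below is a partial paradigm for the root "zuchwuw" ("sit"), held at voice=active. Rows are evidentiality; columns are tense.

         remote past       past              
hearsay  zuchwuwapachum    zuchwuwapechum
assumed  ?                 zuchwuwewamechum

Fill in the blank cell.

zuchwuwewamachum

Attach evidentiality assumed -wem → zuchwuwwem.
Attach tense remote past -a → zuchwuwwema.
Attach voice active -chum → zuchwuwwemachum.
Apply vowel harmony: zuchwuwwemachum → zuchwuwwamachum.
Apply epenthesis: zuchwuwwamachum → zuchwuwewamachum.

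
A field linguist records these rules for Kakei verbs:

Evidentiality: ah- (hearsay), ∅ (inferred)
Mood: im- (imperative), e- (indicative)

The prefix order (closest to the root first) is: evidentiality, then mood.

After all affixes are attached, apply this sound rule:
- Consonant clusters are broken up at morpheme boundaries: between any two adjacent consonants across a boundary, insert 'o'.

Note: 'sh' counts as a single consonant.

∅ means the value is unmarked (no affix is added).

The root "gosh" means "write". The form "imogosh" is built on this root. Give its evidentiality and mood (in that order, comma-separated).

Segment: im-gosh.
evidentiality: ∅ → inferred.
mood: im- → imperative.

inferred, imperative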